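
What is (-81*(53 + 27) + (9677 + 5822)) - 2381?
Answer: 6638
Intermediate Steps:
(-81*(53 + 27) + (9677 + 5822)) - 2381 = (-81*80 + 15499) - 2381 = (-6480 + 15499) - 2381 = 9019 - 2381 = 6638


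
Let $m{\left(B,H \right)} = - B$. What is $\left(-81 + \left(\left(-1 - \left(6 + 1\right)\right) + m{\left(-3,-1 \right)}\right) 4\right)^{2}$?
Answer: $10201$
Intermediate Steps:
$\left(-81 + \left(\left(-1 - \left(6 + 1\right)\right) + m{\left(-3,-1 \right)}\right) 4\right)^{2} = \left(-81 + \left(\left(-1 - \left(6 + 1\right)\right) - -3\right) 4\right)^{2} = \left(-81 + \left(\left(-1 - 7\right) + 3\right) 4\right)^{2} = \left(-81 + \left(-8 + 3\right) 4\right)^{2} = \left(-81 - 20\right)^{2} = \left(-101\right)^{2} = 10201$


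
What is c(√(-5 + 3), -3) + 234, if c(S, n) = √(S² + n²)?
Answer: 234 + √7 ≈ 236.65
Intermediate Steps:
c(√(-5 + 3), -3) + 234 = √((√(-5 + 3))² + (-3)²) + 234 = √((√(-2))² + 9) + 234 = √((I*√2)² + 9) + 234 = √(-2 + 9) + 234 = √7 + 234 = 234 + √7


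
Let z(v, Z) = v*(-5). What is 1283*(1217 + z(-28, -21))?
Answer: 1741031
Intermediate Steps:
z(v, Z) = -5*v
1283*(1217 + z(-28, -21)) = 1283*(1217 - 5*(-28)) = 1283*(1217 + 140) = 1283*1357 = 1741031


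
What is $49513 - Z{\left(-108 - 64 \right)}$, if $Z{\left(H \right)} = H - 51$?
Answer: $49736$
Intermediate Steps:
$Z{\left(H \right)} = -51 + H$ ($Z{\left(H \right)} = H - 51 = -51 + H$)
$49513 - Z{\left(-108 - 64 \right)} = 49513 - \left(-51 - 172\right) = 49513 - -223 = 49513 + 223 = 49736$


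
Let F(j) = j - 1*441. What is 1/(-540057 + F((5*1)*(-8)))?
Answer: -1/540538 ≈ -1.8500e-6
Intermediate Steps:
F(j) = -441 + j (F(j) = j - 441 = -441 + j)
1/(-540057 + F((5*1)*(-8))) = 1/(-540057 + (-441 + (5*1)*(-8))) = 1/(-540057 + (-441 + 5*(-8))) = 1/(-540057 + (-441 - 40)) = 1/(-540057 - 481) = 1/(-540538) = -1/540538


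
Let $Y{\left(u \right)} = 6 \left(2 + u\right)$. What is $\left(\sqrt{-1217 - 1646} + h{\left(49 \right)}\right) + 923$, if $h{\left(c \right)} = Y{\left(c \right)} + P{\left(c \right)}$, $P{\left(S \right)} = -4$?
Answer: $1225 + i \sqrt{2863} \approx 1225.0 + 53.507 i$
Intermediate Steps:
$Y{\left(u \right)} = 12 + 6 u$
$h{\left(c \right)} = 8 + 6 c$ ($h{\left(c \right)} = \left(12 + 6 c\right) - 4 = 8 + 6 c$)
$\left(\sqrt{-1217 - 1646} + h{\left(49 \right)}\right) + 923 = \left(\sqrt{-1217 - 1646} + \left(8 + 6 \cdot 49\right)\right) + 923 = \left(\sqrt{-2863} + \left(8 + 294\right)\right) + 923 = \left(i \sqrt{2863} + 302\right) + 923 = \left(302 + i \sqrt{2863}\right) + 923 = 1225 + i \sqrt{2863}$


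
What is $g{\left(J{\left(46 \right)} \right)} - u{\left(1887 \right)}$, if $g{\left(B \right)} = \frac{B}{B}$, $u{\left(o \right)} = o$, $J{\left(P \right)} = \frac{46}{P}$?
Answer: $-1886$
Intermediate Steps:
$g{\left(B \right)} = 1$
$g{\left(J{\left(46 \right)} \right)} - u{\left(1887 \right)} = 1 - 1887 = -1886$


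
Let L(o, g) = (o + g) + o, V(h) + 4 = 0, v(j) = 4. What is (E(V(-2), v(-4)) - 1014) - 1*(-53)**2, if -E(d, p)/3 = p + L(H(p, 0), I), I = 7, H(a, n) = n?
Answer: -3856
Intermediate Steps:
V(h) = -4 (V(h) = -4 + 0 = -4)
L(o, g) = g + 2*o (L(o, g) = (g + o) + o = g + 2*o)
E(d, p) = -21 - 3*p (E(d, p) = -3*(p + (7 + 2*0)) = -3*(p + (7 + 0)) = -3*(p + 7) = -3*(7 + p) = -21 - 3*p)
(E(V(-2), v(-4)) - 1014) - 1*(-53)**2 = ((-21 - 3*4) - 1014) - 1*(-53)**2 = ((-21 - 12) - 1014) - 1*2809 = (-33 - 1014) - 2809 = -1047 - 2809 = -3856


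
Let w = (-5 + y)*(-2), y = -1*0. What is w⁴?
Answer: 10000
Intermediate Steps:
y = 0
w = 10 (w = (-5 + 0)*(-2) = -5*(-2) = 10)
w⁴ = 10⁴ = 10000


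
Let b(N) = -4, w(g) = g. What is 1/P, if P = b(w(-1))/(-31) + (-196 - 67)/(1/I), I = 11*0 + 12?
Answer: -31/97832 ≈ -0.00031687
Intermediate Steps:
I = 12 (I = 0 + 12 = 12)
P = -97832/31 (P = -4/(-31) + (-196 - 67)/(1/12) = -4*(-1/31) - 263/1/12 = 4/31 - 263*12 = 4/31 - 3156 = -97832/31 ≈ -3155.9)
1/P = 1/(-97832/31) = -31/97832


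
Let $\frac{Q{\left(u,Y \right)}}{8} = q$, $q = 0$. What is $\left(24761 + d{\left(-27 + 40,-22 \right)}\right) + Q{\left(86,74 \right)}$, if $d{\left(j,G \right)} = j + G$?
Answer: $24752$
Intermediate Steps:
$Q{\left(u,Y \right)} = 0$ ($Q{\left(u,Y \right)} = 8 \cdot 0 = 0$)
$d{\left(j,G \right)} = G + j$
$\left(24761 + d{\left(-27 + 40,-22 \right)}\right) + Q{\left(86,74 \right)} = \left(24761 + \left(-22 + \left(-27 + 40\right)\right)\right) + 0 = \left(24761 + \left(-22 + 13\right)\right) + 0 = \left(24761 - 9\right) + 0 = 24752 + 0 = 24752$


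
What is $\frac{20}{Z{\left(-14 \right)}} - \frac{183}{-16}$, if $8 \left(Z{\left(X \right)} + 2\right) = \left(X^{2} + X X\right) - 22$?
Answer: $\frac{33671}{2832} \approx 11.889$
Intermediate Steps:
$Z{\left(X \right)} = - \frac{19}{4} + \frac{X^{2}}{4}$ ($Z{\left(X \right)} = -2 + \frac{\left(X^{2} + X X\right) - 22}{8} = -2 + \frac{\left(X^{2} + X^{2}\right) - 22}{8} = -2 + \frac{2 X^{2} - 22}{8} = -2 + \frac{-22 + 2 X^{2}}{8} = -2 + \left(- \frac{11}{4} + \frac{X^{2}}{4}\right) = - \frac{19}{4} + \frac{X^{2}}{4}$)
$\frac{20}{Z{\left(-14 \right)}} - \frac{183}{-16} = \frac{20}{- \frac{19}{4} + \frac{\left(-14\right)^{2}}{4}} - \frac{183}{-16} = \frac{20}{- \frac{19}{4} + \frac{1}{4} \cdot 196} - - \frac{183}{16} = \frac{20}{- \frac{19}{4} + 49} + \frac{183}{16} = \frac{20}{\frac{177}{4}} + \frac{183}{16} = 20 \cdot \frac{4}{177} + \frac{183}{16} = \frac{80}{177} + \frac{183}{16} = \frac{33671}{2832}$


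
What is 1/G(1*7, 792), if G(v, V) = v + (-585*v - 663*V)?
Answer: -1/529184 ≈ -1.8897e-6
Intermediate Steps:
G(v, V) = -663*V - 584*v (G(v, V) = v + (-663*V - 585*v) = -663*V - 584*v)
1/G(1*7, 792) = 1/(-663*792 - 584*7) = 1/(-525096 - 584*7) = 1/(-525096 - 4088) = 1/(-529184) = -1/529184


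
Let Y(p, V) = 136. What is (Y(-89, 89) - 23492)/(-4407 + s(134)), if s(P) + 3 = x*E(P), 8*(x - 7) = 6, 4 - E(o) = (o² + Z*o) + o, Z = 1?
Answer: 23356/145615 ≈ 0.16040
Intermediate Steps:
E(o) = 4 - o² - 2*o (E(o) = 4 - ((o² + 1*o) + o) = 4 - ((o² + o) + o) = 4 - ((o + o²) + o) = 4 - (o² + 2*o) = 4 + (-o² - 2*o) = 4 - o² - 2*o)
x = 31/4 (x = 7 + (⅛)*6 = 7 + ¾ = 31/4 ≈ 7.7500)
s(P) = 28 - 31*P/2 - 31*P²/4 (s(P) = -3 + 31*(4 - P² - 2*P)/4 = -3 + (31 - 31*P/2 - 31*P²/4) = 28 - 31*P/2 - 31*P²/4)
(Y(-89, 89) - 23492)/(-4407 + s(134)) = (136 - 23492)/(-4407 + (28 - 31/2*134 - 31/4*134²)) = -23356/(-4407 + (28 - 2077 - 31/4*17956)) = -23356/(-4407 + (28 - 2077 - 139159)) = -23356/(-4407 - 141208) = -23356/(-145615) = -23356*(-1/145615) = 23356/145615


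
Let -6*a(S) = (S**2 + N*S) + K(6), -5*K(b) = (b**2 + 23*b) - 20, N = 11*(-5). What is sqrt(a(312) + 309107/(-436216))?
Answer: I*sqrt(142994179564394730)/3271620 ≈ 115.58*I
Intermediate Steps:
N = -55
K(b) = 4 - 23*b/5 - b**2/5 (K(b) = -((b**2 + 23*b) - 20)/5 = -(-20 + b**2 + 23*b)/5 = 4 - 23*b/5 - b**2/5)
a(S) = 77/15 - S**2/6 + 55*S/6 (a(S) = -((S**2 - 55*S) + (4 - 23/5*6 - 1/5*6**2))/6 = -((S**2 - 55*S) + (4 - 138/5 - 1/5*36))/6 = -((S**2 - 55*S) + (4 - 138/5 - 36/5))/6 = -((S**2 - 55*S) - 154/5)/6 = -(-154/5 + S**2 - 55*S)/6 = 77/15 - S**2/6 + 55*S/6)
sqrt(a(312) + 309107/(-436216)) = sqrt((77/15 - 1/6*312**2 + (55/6)*312) + 309107/(-436216)) = sqrt((77/15 - 1/6*97344 + 2860) + 309107*(-1/436216)) = sqrt((77/15 - 16224 + 2860) - 309107/436216) = sqrt(-200383/15 - 309107/436216) = sqrt(-87414907333/6543240) = I*sqrt(142994179564394730)/3271620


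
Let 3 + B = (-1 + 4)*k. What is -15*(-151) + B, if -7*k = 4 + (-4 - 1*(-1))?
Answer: 15831/7 ≈ 2261.6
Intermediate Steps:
k = -1/7 (k = -(4 + (-4 - 1*(-1)))/7 = -(4 + (-4 + 1))/7 = -(4 - 3)/7 = -1/7*1 = -1/7 ≈ -0.14286)
B = -24/7 (B = -3 + (-1 + 4)*(-1/7) = -3 + 3*(-1/7) = -3 - 3/7 = -24/7 ≈ -3.4286)
-15*(-151) + B = -15*(-151) - 24/7 = 2265 - 24/7 = 15831/7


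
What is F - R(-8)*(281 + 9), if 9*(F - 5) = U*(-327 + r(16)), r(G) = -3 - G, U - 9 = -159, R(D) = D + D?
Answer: 31235/3 ≈ 10412.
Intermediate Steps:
R(D) = 2*D
U = -150 (U = 9 - 159 = -150)
F = 17315/3 (F = 5 + (-150*(-327 + (-3 - 1*16)))/9 = 5 + (-150*(-327 + (-3 - 16)))/9 = 5 + (-150*(-327 - 19))/9 = 5 + (-150*(-346))/9 = 5 + (⅑)*51900 = 5 + 17300/3 = 17315/3 ≈ 5771.7)
F - R(-8)*(281 + 9) = 17315/3 - 2*(-8)*(281 + 9) = 17315/3 - (-16)*290 = 17315/3 - 1*(-4640) = 17315/3 + 4640 = 31235/3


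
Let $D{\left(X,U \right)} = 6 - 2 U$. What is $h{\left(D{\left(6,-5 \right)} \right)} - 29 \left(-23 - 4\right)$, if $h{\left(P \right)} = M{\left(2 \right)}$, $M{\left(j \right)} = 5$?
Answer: $788$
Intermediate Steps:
$h{\left(P \right)} = 5$
$h{\left(D{\left(6,-5 \right)} \right)} - 29 \left(-23 - 4\right) = 5 - 29 \left(-23 - 4\right) = 5 - -783 = 5 + 783 = 788$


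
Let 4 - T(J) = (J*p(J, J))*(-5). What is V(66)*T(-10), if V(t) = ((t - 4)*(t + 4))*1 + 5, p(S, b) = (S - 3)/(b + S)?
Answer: -247665/2 ≈ -1.2383e+5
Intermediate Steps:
p(S, b) = (-3 + S)/(S + b)
T(J) = -7/2 + 5*J/2 (T(J) = 4 - J*((-3 + J)/(J + J))*(-5) = 4 - J*((-3 + J)/((2*J)))*(-5) = 4 - J*((1/(2*J))*(-3 + J))*(-5) = 4 - J*((-3 + J)/(2*J))*(-5) = 4 - (-3/2 + J/2)*(-5) = 4 - (15/2 - 5*J/2) = 4 + (-15/2 + 5*J/2) = -7/2 + 5*J/2)
V(t) = 5 + (-4 + t)*(4 + t) (V(t) = ((-4 + t)*(4 + t))*1 + 5 = (-4 + t)*(4 + t) + 5 = 5 + (-4 + t)*(4 + t))
V(66)*T(-10) = (-11 + 66**2)*(-7/2 + (5/2)*(-10)) = (-11 + 4356)*(-7/2 - 25) = 4345*(-57/2) = -247665/2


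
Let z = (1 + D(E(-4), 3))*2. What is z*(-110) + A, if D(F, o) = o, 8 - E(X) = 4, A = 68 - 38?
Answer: -850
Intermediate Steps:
A = 30
E(X) = 4 (E(X) = 8 - 1*4 = 8 - 4 = 4)
z = 8 (z = (1 + 3)*2 = 4*2 = 8)
z*(-110) + A = 8*(-110) + 30 = -880 + 30 = -850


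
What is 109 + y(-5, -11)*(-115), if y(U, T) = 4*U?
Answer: 2409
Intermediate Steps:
109 + y(-5, -11)*(-115) = 109 + (4*(-5))*(-115) = 109 - 20*(-115) = 109 + 2300 = 2409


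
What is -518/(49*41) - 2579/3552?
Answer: -1003021/1019424 ≈ -0.98391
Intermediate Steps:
-518/(49*41) - 2579/3552 = -518/2009 - 2579*1/3552 = -518*1/2009 - 2579/3552 = -74/287 - 2579/3552 = -1003021/1019424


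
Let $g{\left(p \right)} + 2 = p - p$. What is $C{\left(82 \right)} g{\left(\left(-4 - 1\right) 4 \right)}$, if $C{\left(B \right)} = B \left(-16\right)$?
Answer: $2624$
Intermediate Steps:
$g{\left(p \right)} = -2$ ($g{\left(p \right)} = -2 + \left(p - p\right) = -2 + 0 = -2$)
$C{\left(B \right)} = - 16 B$
$C{\left(82 \right)} g{\left(\left(-4 - 1\right) 4 \right)} = \left(-16\right) 82 \left(-2\right) = \left(-1312\right) \left(-2\right) = 2624$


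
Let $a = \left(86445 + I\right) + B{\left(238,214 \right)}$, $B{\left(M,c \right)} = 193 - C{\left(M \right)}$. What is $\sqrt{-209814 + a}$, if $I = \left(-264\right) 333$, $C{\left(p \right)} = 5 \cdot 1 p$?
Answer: $i \sqrt{212278} \approx 460.74 i$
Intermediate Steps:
$C{\left(p \right)} = 5 p$
$B{\left(M,c \right)} = 193 - 5 M$
$I = -87912$
$a = -2464$ ($a = \left(86445 - 87912\right) + \left(193 - 1190\right) = -1467 + \left(193 - 1190\right) = -1467 - 997 = -2464$)
$\sqrt{-209814 + a} = \sqrt{-209814 - 2464} = \sqrt{-212278} = i \sqrt{212278}$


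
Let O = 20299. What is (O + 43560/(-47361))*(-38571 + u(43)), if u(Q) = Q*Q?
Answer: -11767410410546/15787 ≈ -7.4539e+8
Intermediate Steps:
u(Q) = Q²
(O + 43560/(-47361))*(-38571 + u(43)) = (20299 + 43560/(-47361))*(-38571 + 43²) = (20299 + 43560*(-1/47361))*(-38571 + 1849) = (20299 - 14520/15787)*(-36722) = (320445793/15787)*(-36722) = -11767410410546/15787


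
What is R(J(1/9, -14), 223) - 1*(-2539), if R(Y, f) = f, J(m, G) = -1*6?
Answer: 2762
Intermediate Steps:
J(m, G) = -6
R(J(1/9, -14), 223) - 1*(-2539) = 223 - 1*(-2539) = 223 + 2539 = 2762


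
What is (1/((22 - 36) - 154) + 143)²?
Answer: 577104529/28224 ≈ 20447.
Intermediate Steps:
(1/((22 - 36) - 154) + 143)² = (1/(-14 - 154) + 143)² = (1/(-168) + 143)² = (-1/168 + 143)² = (24023/168)² = 577104529/28224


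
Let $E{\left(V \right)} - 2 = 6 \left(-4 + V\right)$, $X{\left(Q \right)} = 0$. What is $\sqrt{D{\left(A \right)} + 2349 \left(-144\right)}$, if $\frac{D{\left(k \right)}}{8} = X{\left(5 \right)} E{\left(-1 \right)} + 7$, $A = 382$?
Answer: $10 i \sqrt{3382} \approx 581.55 i$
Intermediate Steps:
$E{\left(V \right)} = -22 + 6 V$ ($E{\left(V \right)} = 2 + 6 \left(-4 + V\right) = 2 + \left(-24 + 6 V\right) = -22 + 6 V$)
$D{\left(k \right)} = 56$ ($D{\left(k \right)} = 8 \left(0 \left(-22 + 6 \left(-1\right)\right) + 7\right) = 8 \left(0 \left(-22 - 6\right) + 7\right) = 8 \left(0 \left(-28\right) + 7\right) = 8 \left(0 + 7\right) = 8 \cdot 7 = 56$)
$\sqrt{D{\left(A \right)} + 2349 \left(-144\right)} = \sqrt{56 + 2349 \left(-144\right)} = \sqrt{56 - 338256} = \sqrt{-338200} = 10 i \sqrt{3382}$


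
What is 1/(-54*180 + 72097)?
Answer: 1/62377 ≈ 1.6032e-5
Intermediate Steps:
1/(-54*180 + 72097) = 1/(-9720 + 72097) = 1/62377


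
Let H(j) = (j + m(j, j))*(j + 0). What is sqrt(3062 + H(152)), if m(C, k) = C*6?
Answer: 3*sqrt(18310) ≈ 405.94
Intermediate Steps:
m(C, k) = 6*C
H(j) = 7*j**2 (H(j) = (j + 6*j)*(j + 0) = (7*j)*j = 7*j**2)
sqrt(3062 + H(152)) = sqrt(3062 + 7*152**2) = sqrt(3062 + 7*23104) = sqrt(3062 + 161728) = sqrt(164790) = 3*sqrt(18310)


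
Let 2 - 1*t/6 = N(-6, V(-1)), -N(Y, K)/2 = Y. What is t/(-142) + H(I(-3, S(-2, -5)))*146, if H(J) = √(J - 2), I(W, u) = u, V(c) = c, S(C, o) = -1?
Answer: 30/71 + 146*I*√3 ≈ 0.42254 + 252.88*I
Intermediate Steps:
N(Y, K) = -2*Y
t = -60 (t = 12 - (-12)*(-6) = 12 - 6*12 = 12 - 72 = -60)
H(J) = √(-2 + J)
t/(-142) + H(I(-3, S(-2, -5)))*146 = -60/(-142) + √(-2 - 1)*146 = -60*(-1/142) + √(-3)*146 = 30/71 + (I*√3)*146 = 30/71 + 146*I*√3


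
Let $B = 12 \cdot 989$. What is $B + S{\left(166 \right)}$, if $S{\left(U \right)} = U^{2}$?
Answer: $39424$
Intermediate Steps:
$B = 11868$
$B + S{\left(166 \right)} = 11868 + 166^{2} = 11868 + 27556 = 39424$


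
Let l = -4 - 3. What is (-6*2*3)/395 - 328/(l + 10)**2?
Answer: -129884/3555 ≈ -36.536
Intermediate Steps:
l = -7
(-6*2*3)/395 - 328/(l + 10)**2 = (-6*2*3)/395 - 328/(-7 + 10)**2 = -12*3*(1/395) - 328/(3**2) = -36*1/395 - 328/9 = -36/395 - 328*1/9 = -36/395 - 328/9 = -129884/3555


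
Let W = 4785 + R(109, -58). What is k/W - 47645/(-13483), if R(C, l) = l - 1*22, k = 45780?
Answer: 168284293/12687503 ≈ 13.264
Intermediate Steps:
R(C, l) = -22 + l (R(C, l) = l - 22 = -22 + l)
W = 4705 (W = 4785 + (-22 - 58) = 4785 - 80 = 4705)
k/W - 47645/(-13483) = 45780/4705 - 47645/(-13483) = 45780*(1/4705) - 47645*(-1/13483) = 9156/941 + 47645/13483 = 168284293/12687503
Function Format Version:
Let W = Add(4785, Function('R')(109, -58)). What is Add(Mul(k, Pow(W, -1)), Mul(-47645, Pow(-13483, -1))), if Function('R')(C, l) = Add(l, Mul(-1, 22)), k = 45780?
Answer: Rational(168284293, 12687503) ≈ 13.264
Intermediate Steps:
Function('R')(C, l) = Add(-22, l) (Function('R')(C, l) = Add(l, -22) = Add(-22, l))
W = 4705 (W = Add(4785, Add(-22, -58)) = Add(4785, -80) = 4705)
Add(Mul(k, Pow(W, -1)), Mul(-47645, Pow(-13483, -1))) = Add(Mul(45780, Pow(4705, -1)), Mul(-47645, Pow(-13483, -1))) = Add(Mul(45780, Rational(1, 4705)), Mul(-47645, Rational(-1, 13483))) = Add(Rational(9156, 941), Rational(47645, 13483)) = Rational(168284293, 12687503)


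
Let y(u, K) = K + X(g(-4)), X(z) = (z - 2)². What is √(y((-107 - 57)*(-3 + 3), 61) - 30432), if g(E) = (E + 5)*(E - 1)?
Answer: I*√30322 ≈ 174.13*I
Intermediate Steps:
g(E) = (-1 + E)*(5 + E) (g(E) = (5 + E)*(-1 + E) = (-1 + E)*(5 + E))
X(z) = (-2 + z)²
y(u, K) = 49 + K (y(u, K) = K + (-2 + (-5 + (-4)² + 4*(-4)))² = K + (-2 + (-5 + 16 - 16))² = K + (-2 - 5)² = K + (-7)² = K + 49 = 49 + K)
√(y((-107 - 57)*(-3 + 3), 61) - 30432) = √((49 + 61) - 30432) = √(110 - 30432) = √(-30322) = I*√30322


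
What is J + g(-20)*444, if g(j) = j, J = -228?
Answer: -9108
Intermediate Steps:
J + g(-20)*444 = -228 - 20*444 = -228 - 8880 = -9108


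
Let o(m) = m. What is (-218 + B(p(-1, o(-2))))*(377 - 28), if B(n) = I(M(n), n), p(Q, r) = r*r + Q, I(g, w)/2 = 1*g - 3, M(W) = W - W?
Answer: -78176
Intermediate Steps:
M(W) = 0
I(g, w) = -6 + 2*g (I(g, w) = 2*(1*g - 3) = 2*(g - 3) = 2*(-3 + g) = -6 + 2*g)
p(Q, r) = Q + r² (p(Q, r) = r² + Q = Q + r²)
B(n) = -6 (B(n) = -6 + 2*0 = -6 + 0 = -6)
(-218 + B(p(-1, o(-2))))*(377 - 28) = (-218 - 6)*(377 - 28) = -224*349 = -78176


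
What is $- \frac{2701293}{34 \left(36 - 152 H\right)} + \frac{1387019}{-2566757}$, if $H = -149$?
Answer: $- \frac{8003309442665}{1979626736792} \approx -4.0428$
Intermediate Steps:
$- \frac{2701293}{34 \left(36 - 152 H\right)} + \frac{1387019}{-2566757} = - \frac{2701293}{34 \left(36 - -22648\right)} + \frac{1387019}{-2566757} = - \frac{2701293}{34 \left(36 + 22648\right)} + 1387019 \left(- \frac{1}{2566757}\right) = - \frac{2701293}{34 \cdot 22684} - \frac{1387019}{2566757} = - \frac{2701293}{771256} - \frac{1387019}{2566757} = - \frac{8003309442665}{1979626736792}$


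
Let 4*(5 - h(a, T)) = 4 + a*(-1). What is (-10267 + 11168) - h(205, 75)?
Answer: 3383/4 ≈ 845.75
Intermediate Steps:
h(a, T) = 4 + a/4 (h(a, T) = 5 - (4 + a*(-1))/4 = 5 - (4 - a)/4 = 5 + (-1 + a/4) = 4 + a/4)
(-10267 + 11168) - h(205, 75) = (-10267 + 11168) - (4 + (¼)*205) = 901 - (4 + 205/4) = 901 - 1*221/4 = 901 - 221/4 = 3383/4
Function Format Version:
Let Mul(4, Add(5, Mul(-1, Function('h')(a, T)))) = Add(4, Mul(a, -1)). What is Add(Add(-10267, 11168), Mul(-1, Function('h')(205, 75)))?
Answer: Rational(3383, 4) ≈ 845.75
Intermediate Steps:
Function('h')(a, T) = Add(4, Mul(Rational(1, 4), a)) (Function('h')(a, T) = Add(5, Mul(Rational(-1, 4), Add(4, Mul(a, -1)))) = Add(5, Mul(Rational(-1, 4), Add(4, Mul(-1, a)))) = Add(5, Add(-1, Mul(Rational(1, 4), a))) = Add(4, Mul(Rational(1, 4), a)))
Add(Add(-10267, 11168), Mul(-1, Function('h')(205, 75))) = Add(Add(-10267, 11168), Mul(-1, Add(4, Mul(Rational(1, 4), 205)))) = Add(901, Mul(-1, Add(4, Rational(205, 4)))) = Add(901, Mul(-1, Rational(221, 4))) = Add(901, Rational(-221, 4)) = Rational(3383, 4)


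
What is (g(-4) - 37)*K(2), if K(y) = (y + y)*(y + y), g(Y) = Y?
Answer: -656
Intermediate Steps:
K(y) = 4*y² (K(y) = (2*y)*(2*y) = 4*y²)
(g(-4) - 37)*K(2) = (-4 - 37)*(4*2²) = -164*4 = -41*16 = -656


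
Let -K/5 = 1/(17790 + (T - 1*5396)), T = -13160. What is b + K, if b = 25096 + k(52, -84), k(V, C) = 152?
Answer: 19339973/766 ≈ 25248.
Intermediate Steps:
K = 5/766 (K = -5/(17790 + (-13160 - 1*5396)) = -5/(17790 + (-13160 - 5396)) = -5/(17790 - 18556) = -5/(-766) = -5*(-1/766) = 5/766 ≈ 0.0065274)
b = 25248 (b = 25096 + 152 = 25248)
b + K = 25248 + 5/766 = 19339973/766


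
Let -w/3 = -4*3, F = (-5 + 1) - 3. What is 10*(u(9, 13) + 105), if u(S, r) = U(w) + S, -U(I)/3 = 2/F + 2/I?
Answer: 24085/21 ≈ 1146.9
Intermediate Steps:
F = -7 (F = -4 - 3 = -7)
w = 36 (w = -(-12)*3 = -3*(-12) = 36)
U(I) = 6/7 - 6/I (U(I) = -3*(2/(-7) + 2/I) = -3*(2*(-⅐) + 2/I) = -3*(-2/7 + 2/I) = 6/7 - 6/I)
u(S, r) = 29/42 + S (u(S, r) = (6/7 - 6/36) + S = (6/7 - 6*1/36) + S = (6/7 - ⅙) + S = 29/42 + S)
10*(u(9, 13) + 105) = 10*((29/42 + 9) + 105) = 10*(407/42 + 105) = 10*(4817/42) = 24085/21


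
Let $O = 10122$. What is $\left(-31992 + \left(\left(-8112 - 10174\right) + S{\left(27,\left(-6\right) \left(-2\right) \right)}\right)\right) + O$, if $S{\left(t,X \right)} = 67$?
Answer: $-40089$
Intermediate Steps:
$\left(-31992 + \left(\left(-8112 - 10174\right) + S{\left(27,\left(-6\right) \left(-2\right) \right)}\right)\right) + O = \left(-31992 + \left(\left(-8112 - 10174\right) + 67\right)\right) + 10122 = \left(-31992 + \left(-18286 + 67\right)\right) + 10122 = \left(-31992 - 18219\right) + 10122 = -50211 + 10122 = -40089$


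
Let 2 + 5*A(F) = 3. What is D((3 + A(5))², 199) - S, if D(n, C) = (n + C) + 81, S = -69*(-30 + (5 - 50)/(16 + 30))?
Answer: -92363/50 ≈ -1847.3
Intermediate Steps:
A(F) = ⅕ (A(F) = -⅖ + (⅕)*3 = -⅖ + ⅗ = ⅕)
S = 4275/2 (S = -69*(-30 - 45/46) = -69*(-1425/46) = 4275/2 ≈ 2137.5)
D(n, C) = 81 + C + n (D(n, C) = (C + n) + 81 = 81 + C + n)
D((3 + A(5))², 199) - S = (81 + 199 + (3 + ⅕)²) - 1*4275/2 = (81 + 199 + (16/5)²) - 4275/2 = (81 + 199 + 256/25) - 4275/2 = 7256/25 - 4275/2 = -92363/50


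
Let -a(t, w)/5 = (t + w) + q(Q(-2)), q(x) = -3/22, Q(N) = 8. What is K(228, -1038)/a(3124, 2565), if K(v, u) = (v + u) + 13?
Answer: 17534/625775 ≈ 0.028020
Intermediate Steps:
q(x) = -3/22 (q(x) = (1/22)*(-3) = -3/22)
a(t, w) = 15/22 - 5*t - 5*w (a(t, w) = -5*((t + w) - 3/22) = -5*(-3/22 + t + w) = 15/22 - 5*t - 5*w)
K(v, u) = 13 + u + v (K(v, u) = (u + v) + 13 = 13 + u + v)
K(228, -1038)/a(3124, 2565) = (13 - 1038 + 228)/(15/22 - 5*3124 - 5*2565) = -797/(15/22 - 15620 - 12825) = -797/(-625775/22) = -797*(-22/625775) = 17534/625775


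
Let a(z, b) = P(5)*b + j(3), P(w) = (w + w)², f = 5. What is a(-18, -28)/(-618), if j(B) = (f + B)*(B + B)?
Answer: 1376/309 ≈ 4.4531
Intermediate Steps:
P(w) = 4*w² (P(w) = (2*w)² = 4*w²)
j(B) = 2*B*(5 + B) (j(B) = (5 + B)*(B + B) = (5 + B)*(2*B) = 2*B*(5 + B))
a(z, b) = 48 + 100*b (a(z, b) = (4*5²)*b + 2*3*(5 + 3) = (4*25)*b + 2*3*8 = 100*b + 48 = 48 + 100*b)
a(-18, -28)/(-618) = (48 + 100*(-28))/(-618) = (48 - 2800)*(-1/618) = -2752*(-1/618) = 1376/309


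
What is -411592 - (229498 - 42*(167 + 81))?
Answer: -630674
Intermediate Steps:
-411592 - (229498 - 42*(167 + 81)) = -411592 - (229498 - 42*248) = -411592 - (229498 - 10416) = -411592 - 1*219082 = -411592 - 219082 = -630674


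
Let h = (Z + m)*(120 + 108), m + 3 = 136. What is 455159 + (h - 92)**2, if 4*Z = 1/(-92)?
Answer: 7739409842145/8464 ≈ 9.1439e+8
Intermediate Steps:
m = 133 (m = -3 + 136 = 133)
Z = -1/368 (Z = (1/4)/(-92) = (1/4)*(-1/92) = -1/368 ≈ -0.0027174)
h = 2789751/92 (h = (-1/368 + 133)*(120 + 108) = (48943/368)*228 = 2789751/92 ≈ 30323.)
455159 + (h - 92)**2 = 455159 + (2789751/92 - 92)**2 = 455159 + (2781287/92)**2 = 455159 + 7735557376369/8464 = 7739409842145/8464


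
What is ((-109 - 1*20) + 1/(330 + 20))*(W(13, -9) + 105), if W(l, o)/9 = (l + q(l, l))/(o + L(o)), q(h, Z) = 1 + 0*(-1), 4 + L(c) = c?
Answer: -3521622/275 ≈ -12806.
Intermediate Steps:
L(c) = -4 + c
q(h, Z) = 1 (q(h, Z) = 1 + 0 = 1)
W(l, o) = 9*(1 + l)/(-4 + 2*o) (W(l, o) = 9*((l + 1)/(o + (-4 + o))) = 9*((1 + l)/(-4 + 2*o)) = 9*(1 + l)/(-4 + 2*o))
((-109 - 1*20) + 1/(330 + 20))*(W(13, -9) + 105) = ((-109 - 1*20) + 1/(330 + 20))*(9*(1 + 13)/(2*(-2 - 9)) + 105) = ((-109 - 20) + 1/350)*((9/2)*14/(-11) + 105) = (-129 + 1/350)*((9/2)*(-1/11)*14 + 105) = -45149*(-63/11 + 105)/350 = -45149/350*1092/11 = -3521622/275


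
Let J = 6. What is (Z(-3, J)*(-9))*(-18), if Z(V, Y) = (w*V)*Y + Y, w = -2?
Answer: 6804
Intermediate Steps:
Z(V, Y) = Y - 2*V*Y (Z(V, Y) = (-2*V)*Y + Y = -2*V*Y + Y = Y - 2*V*Y)
(Z(-3, J)*(-9))*(-18) = ((6*(1 - 2*(-3)))*(-9))*(-18) = ((6*(1 + 6))*(-9))*(-18) = ((6*7)*(-9))*(-18) = (42*(-9))*(-18) = -378*(-18) = 6804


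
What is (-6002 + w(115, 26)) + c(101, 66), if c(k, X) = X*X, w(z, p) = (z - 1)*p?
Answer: 1318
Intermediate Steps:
w(z, p) = p*(-1 + z) (w(z, p) = (-1 + z)*p = p*(-1 + z))
c(k, X) = X**2
(-6002 + w(115, 26)) + c(101, 66) = (-6002 + 26*(-1 + 115)) + 66**2 = (-6002 + 26*114) + 4356 = (-6002 + 2964) + 4356 = -3038 + 4356 = 1318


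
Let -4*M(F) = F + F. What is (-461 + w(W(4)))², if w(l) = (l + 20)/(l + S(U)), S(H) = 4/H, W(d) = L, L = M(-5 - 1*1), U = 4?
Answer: 3316041/16 ≈ 2.0725e+5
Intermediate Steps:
M(F) = -F/2 (M(F) = -(F + F)/4 = -F/2)
L = 3 (L = -(-5 - 1*1)/2 = -(-5 - 1)/2 = -½*(-6) = 3)
W(d) = 3
w(l) = (20 + l)/(1 + l) (w(l) = (l + 20)/(l + 4/4) = (20 + l)/(l + 4*(¼)) = (20 + l)/(l + 1) = (20 + l)/(1 + l))
(-461 + w(W(4)))² = (-461 + (20 + 3)/(1 + 3))² = (-461 + 23/4)² = (-1821/4)² = 3316041/16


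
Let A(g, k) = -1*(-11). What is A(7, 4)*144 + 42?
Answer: 1626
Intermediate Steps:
A(g, k) = 11
A(7, 4)*144 + 42 = 11*144 + 42 = 1584 + 42 = 1626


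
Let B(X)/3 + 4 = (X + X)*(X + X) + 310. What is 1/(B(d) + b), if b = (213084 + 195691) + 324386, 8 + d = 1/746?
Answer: 139129/102238492458 ≈ 1.3608e-6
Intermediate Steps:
d = -5967/746 (d = -8 + 1/746 = -5967/746 ≈ -7.9987)
B(X) = 918 + 12*X² (B(X) = -12 + 3*((X + X)*(X + X) + 310) = -12 + 3*((2*X)*(2*X) + 310) = -12 + 3*(4*X² + 310) = -12 + 3*(310 + 4*X²) = -12 + (930 + 12*X²) = 918 + 12*X²)
b = 733161 (b = 408775 + 324386 = 733161)
1/(B(d) + b) = 1/((918 + 12*(-5967/746)²) + 733161) = 1/((918 + 12*(35605089/556516)) + 733161) = 1/((918 + 106815267/139129) + 733161) = 1/(234535689/139129 + 733161) = 1/(102238492458/139129) = 139129/102238492458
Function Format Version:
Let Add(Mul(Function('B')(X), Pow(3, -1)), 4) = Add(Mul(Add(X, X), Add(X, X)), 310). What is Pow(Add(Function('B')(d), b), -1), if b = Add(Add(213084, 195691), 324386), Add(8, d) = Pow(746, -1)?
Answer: Rational(139129, 102238492458) ≈ 1.3608e-6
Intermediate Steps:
d = Rational(-5967, 746) (d = Add(-8, Pow(746, -1)) = Add(-8, Rational(1, 746)) = Rational(-5967, 746) ≈ -7.9987)
Function('B')(X) = Add(918, Mul(12, Pow(X, 2))) (Function('B')(X) = Add(-12, Mul(3, Add(Mul(Add(X, X), Add(X, X)), 310))) = Add(-12, Mul(3, Add(Mul(Mul(2, X), Mul(2, X)), 310))) = Add(-12, Mul(3, Add(Mul(4, Pow(X, 2)), 310))) = Add(-12, Mul(3, Add(310, Mul(4, Pow(X, 2))))) = Add(-12, Add(930, Mul(12, Pow(X, 2)))) = Add(918, Mul(12, Pow(X, 2))))
b = 733161 (b = Add(408775, 324386) = 733161)
Pow(Add(Function('B')(d), b), -1) = Pow(Add(Add(918, Mul(12, Pow(Rational(-5967, 746), 2))), 733161), -1) = Pow(Add(Add(918, Mul(12, Rational(35605089, 556516))), 733161), -1) = Pow(Add(Add(918, Rational(106815267, 139129)), 733161), -1) = Pow(Add(Rational(234535689, 139129), 733161), -1) = Pow(Rational(102238492458, 139129), -1) = Rational(139129, 102238492458)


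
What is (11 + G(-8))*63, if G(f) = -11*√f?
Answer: 693 - 1386*I*√2 ≈ 693.0 - 1960.1*I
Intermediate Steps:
(11 + G(-8))*63 = (11 - 22*I*√2)*63 = 693 - 1386*I*√2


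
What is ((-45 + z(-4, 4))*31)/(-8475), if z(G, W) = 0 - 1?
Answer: 1426/8475 ≈ 0.16826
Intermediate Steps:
z(G, W) = -1
((-45 + z(-4, 4))*31)/(-8475) = ((-45 - 1)*31)/(-8475) = -46*31*(-1/8475) = -1426*(-1/8475) = 1426/8475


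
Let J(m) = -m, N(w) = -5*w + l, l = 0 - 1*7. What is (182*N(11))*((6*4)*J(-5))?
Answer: -1354080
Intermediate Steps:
l = -7 (l = 0 - 7 = -7)
N(w) = -7 - 5*w (N(w) = -5*w - 7 = -7 - 5*w)
(182*N(11))*((6*4)*J(-5)) = (182*(-7 - 5*11))*((6*4)*(-1*(-5))) = (182*(-7 - 55))*(24*5) = (182*(-62))*120 = -11284*120 = -1354080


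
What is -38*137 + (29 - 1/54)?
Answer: -279559/54 ≈ -5177.0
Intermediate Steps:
-38*137 + (29 - 1/54) = -5206 + (29 - 1*1/54) = -5206 + (29 - 1/54) = -5206 + 1565/54 = -279559/54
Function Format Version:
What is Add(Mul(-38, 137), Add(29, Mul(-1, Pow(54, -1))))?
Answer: Rational(-279559, 54) ≈ -5177.0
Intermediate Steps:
Add(Mul(-38, 137), Add(29, Mul(-1, Pow(54, -1)))) = Add(-5206, Add(29, Mul(-1, Rational(1, 54)))) = Add(-5206, Add(29, Rational(-1, 54))) = Add(-5206, Rational(1565, 54)) = Rational(-279559, 54)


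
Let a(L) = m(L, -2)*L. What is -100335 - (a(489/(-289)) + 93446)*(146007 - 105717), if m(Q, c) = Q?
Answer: -18498206640045/4913 ≈ -3.7652e+9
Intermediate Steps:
a(L) = L² (a(L) = L*L = L²)
-100335 - (a(489/(-289)) + 93446)*(146007 - 105717) = -100335 - ((489/(-289))² + 93446)*(146007 - 105717) = -100335 - ((489*(-1/289))² + 93446)*40290 = -100335 - ((-489/289)² + 93446)*40290 = -100335 - (239121/83521 + 93446)*40290 = -100335 - 7804942487*40290/83521 = -100335 - 1*18497713694190/4913 = -100335 - 18497713694190/4913 = -18498206640045/4913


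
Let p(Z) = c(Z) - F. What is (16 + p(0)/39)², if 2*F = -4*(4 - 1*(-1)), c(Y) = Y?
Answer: 401956/1521 ≈ 264.27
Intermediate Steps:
F = -10 (F = (-4*(4 - 1*(-1)))/2 = (-4*(4 + 1))/2 = (-4*5)/2 = (½)*(-20) = -10)
p(Z) = 10 + Z (p(Z) = Z - 1*(-10) = Z + 10 = 10 + Z)
(16 + p(0)/39)² = (16 + (10 + 0)/39)² = (16 + 10*(1/39))² = (16 + 10/39)² = (634/39)² = 401956/1521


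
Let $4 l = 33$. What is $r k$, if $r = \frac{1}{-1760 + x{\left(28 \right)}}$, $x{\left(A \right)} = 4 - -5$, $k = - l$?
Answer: $\frac{33}{7004} \approx 0.0047116$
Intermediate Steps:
$l = \frac{33}{4}$ ($l = \frac{1}{4} \cdot 33 = \frac{33}{4} \approx 8.25$)
$k = - \frac{33}{4}$ ($k = \left(-1\right) \frac{33}{4} = - \frac{33}{4} \approx -8.25$)
$x{\left(A \right)} = 9$ ($x{\left(A \right)} = 4 + 5 = 9$)
$r = - \frac{1}{1751}$ ($r = \frac{1}{-1760 + 9} = \frac{1}{-1751} = - \frac{1}{1751} \approx -0.0005711$)
$r k = \left(- \frac{1}{1751}\right) \left(- \frac{33}{4}\right) = \frac{33}{7004}$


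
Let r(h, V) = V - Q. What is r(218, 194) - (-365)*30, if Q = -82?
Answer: 11226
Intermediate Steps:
r(h, V) = 82 + V (r(h, V) = V - 1*(-82) = V + 82 = 82 + V)
r(218, 194) - (-365)*30 = (82 + 194) - (-365)*30 = 276 - 1*(-10950) = 276 + 10950 = 11226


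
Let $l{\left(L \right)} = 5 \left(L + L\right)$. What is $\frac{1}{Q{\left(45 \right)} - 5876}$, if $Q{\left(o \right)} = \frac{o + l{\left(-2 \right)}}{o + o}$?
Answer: $- \frac{18}{105763} \approx -0.00017019$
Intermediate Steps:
$l{\left(L \right)} = 10 L$ ($l{\left(L \right)} = 5 \cdot 2 L = 10 L$)
$Q{\left(o \right)} = \frac{-20 + o}{2 o}$ ($Q{\left(o \right)} = \frac{o + 10 \left(-2\right)}{o + o} = \frac{o - 20}{2 o} = \left(-20 + o\right) \frac{1}{2 o} = \frac{-20 + o}{2 o}$)
$\frac{1}{Q{\left(45 \right)} - 5876} = \frac{1}{\frac{-20 + 45}{2 \cdot 45} - 5876} = \frac{1}{\frac{1}{2} \cdot \frac{1}{45} \cdot 25 - 5876} = \frac{1}{\frac{5}{18} - 5876} = \frac{1}{- \frac{105763}{18}} = - \frac{18}{105763}$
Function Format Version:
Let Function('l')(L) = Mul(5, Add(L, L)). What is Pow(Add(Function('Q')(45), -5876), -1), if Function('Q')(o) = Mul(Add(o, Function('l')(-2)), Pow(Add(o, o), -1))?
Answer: Rational(-18, 105763) ≈ -0.00017019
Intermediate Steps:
Function('l')(L) = Mul(10, L) (Function('l')(L) = Mul(5, Mul(2, L)) = Mul(10, L))
Function('Q')(o) = Mul(Rational(1, 2), Pow(o, -1), Add(-20, o)) (Function('Q')(o) = Mul(Add(o, Mul(10, -2)), Pow(Add(o, o), -1)) = Mul(Add(o, -20), Pow(Mul(2, o), -1)) = Mul(Add(-20, o), Mul(Rational(1, 2), Pow(o, -1))) = Mul(Rational(1, 2), Pow(o, -1), Add(-20, o)))
Pow(Add(Function('Q')(45), -5876), -1) = Pow(Add(Mul(Rational(1, 2), Pow(45, -1), Add(-20, 45)), -5876), -1) = Pow(Add(Mul(Rational(1, 2), Rational(1, 45), 25), -5876), -1) = Pow(Add(Rational(5, 18), -5876), -1) = Pow(Rational(-105763, 18), -1) = Rational(-18, 105763)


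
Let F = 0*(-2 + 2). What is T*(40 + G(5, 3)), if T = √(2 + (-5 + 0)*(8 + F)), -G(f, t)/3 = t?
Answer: 31*I*√38 ≈ 191.1*I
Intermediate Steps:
G(f, t) = -3*t
F = 0 (F = 0*0 = 0)
T = I*√38 (T = √(2 + (-5 + 0)*(8 + 0)) = √(2 - 5*8) = √(2 - 40) = √(-38) = I*√38 ≈ 6.1644*I)
T*(40 + G(5, 3)) = (I*√38)*(40 - 3*3) = (I*√38)*(40 - 9) = (I*√38)*31 = 31*I*√38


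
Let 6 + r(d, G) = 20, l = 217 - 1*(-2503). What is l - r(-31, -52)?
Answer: 2706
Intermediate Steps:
l = 2720 (l = 217 + 2503 = 2720)
r(d, G) = 14 (r(d, G) = -6 + 20 = 14)
l - r(-31, -52) = 2720 - 1*14 = 2720 - 14 = 2706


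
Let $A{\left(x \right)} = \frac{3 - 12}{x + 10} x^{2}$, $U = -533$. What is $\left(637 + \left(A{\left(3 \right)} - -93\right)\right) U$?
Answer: $-385769$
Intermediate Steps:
$A{\left(x \right)} = - \frac{9 x^{2}}{10 + x}$ ($A{\left(x \right)} = - \frac{9}{10 + x} x^{2} = - \frac{9 x^{2}}{10 + x}$)
$\left(637 + \left(A{\left(3 \right)} - -93\right)\right) U = \left(637 - \left(-93 + \frac{9 \cdot 3^{2}}{10 + 3}\right)\right) \left(-533\right) = \left(637 + \left(\left(-9\right) 9 \cdot \frac{1}{13} + 93\right)\right) \left(-533\right) = \left(637 + \left(- \frac{81}{13} + 93\right)\right) \left(-533\right) = \left(637 + \frac{1128}{13}\right) \left(-533\right) = \frac{9409}{13} \left(-533\right) = -385769$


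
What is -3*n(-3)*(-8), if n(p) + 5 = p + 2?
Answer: -144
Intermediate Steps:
n(p) = -3 + p (n(p) = -5 + (p + 2) = -5 + (2 + p) = -3 + p)
-3*n(-3)*(-8) = -3*(-3 - 3)*(-8) = -3*(-6)*(-8) = 18*(-8) = -144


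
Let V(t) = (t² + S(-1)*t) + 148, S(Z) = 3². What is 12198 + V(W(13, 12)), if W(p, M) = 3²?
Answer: 12508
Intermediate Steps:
S(Z) = 9
W(p, M) = 9
V(t) = 148 + t² + 9*t (V(t) = (t² + 9*t) + 148 = 148 + t² + 9*t)
12198 + V(W(13, 12)) = 12198 + (148 + 9² + 9*9) = 12198 + (148 + 81 + 81) = 12198 + 310 = 12508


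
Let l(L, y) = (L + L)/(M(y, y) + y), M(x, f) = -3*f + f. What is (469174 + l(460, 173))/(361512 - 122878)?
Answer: 40583091/20641841 ≈ 1.9661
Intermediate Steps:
M(x, f) = -2*f
l(L, y) = -2*L/y (l(L, y) = (L + L)/(-2*y + y) = (2*L)/((-y)) = (2*L)*(-1/y) = -2*L/y)
(469174 + l(460, 173))/(361512 - 122878) = (469174 - 2*460/173)/(361512 - 122878) = (469174 - 2*460*1/173)/238634 = (469174 - 920/173)*(1/238634) = (81166182/173)*(1/238634) = 40583091/20641841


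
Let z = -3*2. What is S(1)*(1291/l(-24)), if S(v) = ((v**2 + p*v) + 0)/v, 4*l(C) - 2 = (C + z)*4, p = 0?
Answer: -2582/59 ≈ -43.763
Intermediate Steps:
z = -6
l(C) = -11/2 + C (l(C) = 1/2 + ((C - 6)*4)/4 = 1/2 + ((-6 + C)*4)/4 = 1/2 + (-24 + 4*C)/4 = 1/2 + (-6 + C) = -11/2 + C)
S(v) = v (S(v) = ((v**2 + 0*v) + 0)/v = ((v**2 + 0) + 0)/v = (v**2 + 0)/v = v**2/v = v)
S(1)*(1291/l(-24)) = 1*(1291/(-11/2 - 24)) = 1*(1291/(-59/2)) = 1*(1291*(-2/59)) = 1*(-2582/59) = -2582/59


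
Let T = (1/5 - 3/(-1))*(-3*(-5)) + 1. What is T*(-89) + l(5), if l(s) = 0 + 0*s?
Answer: -4361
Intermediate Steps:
l(s) = 0 (l(s) = 0 + 0 = 0)
T = 49 (T = (1*(1/5) - 3*(-1))*15 + 1 = (1/5 + 3)*15 + 1 = (16/5)*15 + 1 = 48 + 1 = 49)
T*(-89) + l(5) = 49*(-89) + 0 = -4361 + 0 = -4361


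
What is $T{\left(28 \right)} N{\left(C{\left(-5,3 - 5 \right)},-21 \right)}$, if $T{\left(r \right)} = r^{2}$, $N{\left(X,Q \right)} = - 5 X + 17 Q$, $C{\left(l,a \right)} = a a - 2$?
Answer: $-287728$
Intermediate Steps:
$C{\left(l,a \right)} = -2 + a^{2}$ ($C{\left(l,a \right)} = a^{2} - 2 = -2 + a^{2}$)
$T{\left(28 \right)} N{\left(C{\left(-5,3 - 5 \right)},-21 \right)} = 28^{2} \left(- 5 \left(-2 + \left(3 - 5\right)^{2}\right) + 17 \left(-21\right)\right) = 784 \left(- 5 \left(-2 + \left(-2\right)^{2}\right) - 357\right) = 784 \left(- 5 \left(-2 + 4\right) - 357\right) = 784 \left(\left(-5\right) 2 - 357\right) = 784 \left(-10 - 357\right) = 784 \left(-367\right) = -287728$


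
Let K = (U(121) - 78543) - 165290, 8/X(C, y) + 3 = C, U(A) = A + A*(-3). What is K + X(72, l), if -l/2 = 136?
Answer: -16841167/69 ≈ -2.4408e+5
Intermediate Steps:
l = -272 (l = -2*136 = -272)
U(A) = -2*A (U(A) = A - 3*A = -2*A)
X(C, y) = 8/(-3 + C)
K = -244075 (K = (-2*121 - 78543) - 165290 = (-242 - 78543) - 165290 = -78785 - 165290 = -244075)
K + X(72, l) = -244075 + 8/(-3 + 72) = -244075 + 8/69 = -16841167/69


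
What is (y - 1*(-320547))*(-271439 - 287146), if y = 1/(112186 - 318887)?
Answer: -37010381649353910/206701 ≈ -1.7905e+11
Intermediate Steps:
y = -1/206701 (y = 1/(-206701) = -1/206701 ≈ -4.8379e-6)
(y - 1*(-320547))*(-271439 - 287146) = (-1/206701 - 1*(-320547))*(-271439 - 287146) = (-1/206701 + 320547)*(-558585) = (66257385446/206701)*(-558585) = -37010381649353910/206701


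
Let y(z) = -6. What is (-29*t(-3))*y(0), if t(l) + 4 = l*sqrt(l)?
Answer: -696 - 522*I*sqrt(3) ≈ -696.0 - 904.13*I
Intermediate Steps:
t(l) = -4 + l**(3/2) (t(l) = -4 + l*sqrt(l) = -4 + l**(3/2))
(-29*t(-3))*y(0) = -29*(-4 + (-3)**(3/2))*(-6) = -29*(-4 - 3*I*sqrt(3))*(-6) = (116 + 87*I*sqrt(3))*(-6) = -696 - 522*I*sqrt(3)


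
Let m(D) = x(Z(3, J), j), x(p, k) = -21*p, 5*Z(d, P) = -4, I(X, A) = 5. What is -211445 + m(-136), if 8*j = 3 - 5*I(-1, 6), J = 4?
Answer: -1057141/5 ≈ -2.1143e+5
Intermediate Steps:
j = -11/4 (j = (3 - 5*5)/8 = (3 - 25)/8 = (⅛)*(-22) = -11/4 ≈ -2.7500)
Z(d, P) = -⅘ (Z(d, P) = (⅕)*(-4) = -⅘)
m(D) = 84/5 (m(D) = -21*(-⅘) = 84/5)
-211445 + m(-136) = -211445 + 84/5 = -1057141/5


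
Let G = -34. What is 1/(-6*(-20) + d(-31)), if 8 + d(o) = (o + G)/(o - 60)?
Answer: 7/789 ≈ 0.0088720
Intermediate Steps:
d(o) = -8 + (-34 + o)/(-60 + o) (d(o) = -8 + (o - 34)/(o - 60) = -8 + (-34 + o)/(-60 + o))
1/(-6*(-20) + d(-31)) = 1/(-6*(-20) + (446 - 7*(-31))/(-60 - 31)) = 1/(120 + (446 + 217)/(-91)) = 1/(120 - 1/91*663) = 1/(120 - 51/7) = 1/(789/7) = 7/789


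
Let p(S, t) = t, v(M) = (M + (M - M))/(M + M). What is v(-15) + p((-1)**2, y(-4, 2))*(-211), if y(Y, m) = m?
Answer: -843/2 ≈ -421.50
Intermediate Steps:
v(M) = 1/2 (v(M) = (M + 0)/((2*M)) = M*(1/(2*M)) = 1/2)
v(-15) + p((-1)**2, y(-4, 2))*(-211) = 1/2 + 2*(-211) = 1/2 - 422 = -843/2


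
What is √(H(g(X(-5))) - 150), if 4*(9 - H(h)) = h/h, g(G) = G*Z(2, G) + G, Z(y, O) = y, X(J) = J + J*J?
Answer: I*√565/2 ≈ 11.885*I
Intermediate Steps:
X(J) = J + J²
g(G) = 3*G (g(G) = G*2 + G = 2*G + G = 3*G)
H(h) = 35/4 (H(h) = 9 - h/(4*h) = 9 - ¼*1 = 9 - ¼ = 35/4)
√(H(g(X(-5))) - 150) = √(35/4 - 150) = √(-565/4) = I*√565/2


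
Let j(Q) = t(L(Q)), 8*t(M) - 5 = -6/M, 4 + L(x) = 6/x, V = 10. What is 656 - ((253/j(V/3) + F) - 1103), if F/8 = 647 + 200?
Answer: -448709/85 ≈ -5278.9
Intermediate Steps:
F = 6776 (F = 8*(647 + 200) = 8*847 = 6776)
L(x) = -4 + 6/x
t(M) = 5/8 - 3/(4*M) (t(M) = 5/8 + (-6/M)/8 = 5/8 - 3/(4*M))
j(Q) = (-26 + 30/Q)/(8*(-4 + 6/Q)) (j(Q) = (-6 + 5*(-4 + 6/Q))/(8*(-4 + 6/Q)) = (-6 + (-20 + 30/Q))/(8*(-4 + 6/Q)) = (-26 + 30/Q)/(8*(-4 + 6/Q)))
656 - ((253/j(V/3) + F) - 1103) = 656 - ((253/(((-15 + 13*(10/3))/(8*(-3 + 2*(10/3))))) + 6776) - 1103) = 656 - ((253/(((-15 + 130/3)/(8*(-3 + 20/3)))) + 6776) - 1103) = 656 - ((253/(((⅛)*(85/3)/(11/3))) + 6776) - 1103) = 656 - ((253/(((⅛)*(3/11)*(85/3))) + 6776) - 1103) = 656 - ((253/(85/88) + 6776) - 1103) = 656 - ((253*(88/85) + 6776) - 1103) = 656 - ((22264/85 + 6776) - 1103) = 656 - (598224/85 - 1103) = 656 - 1*504469/85 = 656 - 504469/85 = -448709/85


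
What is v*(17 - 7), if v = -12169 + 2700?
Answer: -94690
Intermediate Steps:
v = -9469
v*(17 - 7) = -9469*(17 - 7) = -9469*10 = -94690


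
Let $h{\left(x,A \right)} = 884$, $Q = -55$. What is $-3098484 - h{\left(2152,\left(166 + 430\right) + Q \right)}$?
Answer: $-3099368$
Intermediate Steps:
$-3098484 - h{\left(2152,\left(166 + 430\right) + Q \right)} = -3098484 - 884 = -3099368$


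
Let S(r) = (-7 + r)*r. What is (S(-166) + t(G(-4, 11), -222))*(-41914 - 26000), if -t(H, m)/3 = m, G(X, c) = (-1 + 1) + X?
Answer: -1995584976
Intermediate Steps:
G(X, c) = X (G(X, c) = 0 + X = X)
t(H, m) = -3*m
S(r) = r*(-7 + r)
(S(-166) + t(G(-4, 11), -222))*(-41914 - 26000) = (-166*(-7 - 166) - 3*(-222))*(-41914 - 26000) = (-166*(-173) + 666)*(-67914) = (28718 + 666)*(-67914) = 29384*(-67914) = -1995584976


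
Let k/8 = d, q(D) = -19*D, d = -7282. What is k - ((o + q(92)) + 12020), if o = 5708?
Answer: -74236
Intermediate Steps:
k = -58256 (k = 8*(-7282) = -58256)
k - ((o + q(92)) + 12020) = -58256 - ((5708 - 19*92) + 12020) = -58256 - ((5708 - 1748) + 12020) = -58256 - (3960 + 12020) = -58256 - 1*15980 = -58256 - 15980 = -74236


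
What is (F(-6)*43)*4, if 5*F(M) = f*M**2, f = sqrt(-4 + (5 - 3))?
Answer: 6192*I*sqrt(2)/5 ≈ 1751.4*I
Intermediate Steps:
f = I*sqrt(2) (f = sqrt(-4 + 2) = sqrt(-2) = I*sqrt(2) ≈ 1.4142*I)
F(M) = I*sqrt(2)*M**2/5 (F(M) = ((I*sqrt(2))*M**2)/5 = (I*sqrt(2)*M**2)/5 = I*sqrt(2)*M**2/5)
(F(-6)*43)*4 = (((1/5)*I*sqrt(2)*(-6)**2)*43)*4 = (((1/5)*I*sqrt(2)*36)*43)*4 = ((36*I*sqrt(2)/5)*43)*4 = (1548*I*sqrt(2)/5)*4 = 6192*I*sqrt(2)/5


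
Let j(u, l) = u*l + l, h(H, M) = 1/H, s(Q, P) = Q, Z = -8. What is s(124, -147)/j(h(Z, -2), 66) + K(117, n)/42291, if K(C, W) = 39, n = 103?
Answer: 777235/361823 ≈ 2.1481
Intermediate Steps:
j(u, l) = l + l*u (j(u, l) = l*u + l = l + l*u)
s(124, -147)/j(h(Z, -2), 66) + K(117, n)/42291 = 124/((66*(1 + 1/(-8)))) + 39/42291 = 124/((66*(1 - ⅛))) + 39*(1/42291) = 124/((66*(7/8))) + 13/14097 = 124/(231/4) + 13/14097 = 124*(4/231) + 13/14097 = 496/231 + 13/14097 = 777235/361823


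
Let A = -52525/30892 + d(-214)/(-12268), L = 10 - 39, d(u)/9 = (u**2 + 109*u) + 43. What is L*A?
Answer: 25025626357/47372882 ≈ 528.27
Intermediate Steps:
d(u) = 387 + 9*u**2 + 981*u (d(u) = 9*((u**2 + 109*u) + 43) = 9*(43 + u**2 + 109*u) = 387 + 9*u**2 + 981*u)
L = -29
A = -862952633/47372882 (A = -52525/30892 + (387 + 9*(-214)**2 + 981*(-214))/(-12268) = -52525*1/30892 + (387 + 9*45796 - 209934)*(-1/12268) = -52525/30892 + (387 + 412164 - 209934)*(-1/12268) = -52525/30892 + 202617*(-1/12268) = -52525/30892 - 202617/12268 = -862952633/47372882 ≈ -18.216)
L*A = -29*(-862952633/47372882) = 25025626357/47372882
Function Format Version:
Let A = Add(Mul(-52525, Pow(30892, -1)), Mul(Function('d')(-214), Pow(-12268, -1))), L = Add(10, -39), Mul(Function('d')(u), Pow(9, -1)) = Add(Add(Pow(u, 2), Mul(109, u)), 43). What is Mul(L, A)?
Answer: Rational(25025626357, 47372882) ≈ 528.27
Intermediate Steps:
Function('d')(u) = Add(387, Mul(9, Pow(u, 2)), Mul(981, u)) (Function('d')(u) = Mul(9, Add(Add(Pow(u, 2), Mul(109, u)), 43)) = Mul(9, Add(43, Pow(u, 2), Mul(109, u))) = Add(387, Mul(9, Pow(u, 2)), Mul(981, u)))
L = -29
A = Rational(-862952633, 47372882) (A = Add(Mul(-52525, Pow(30892, -1)), Mul(Add(387, Mul(9, Pow(-214, 2)), Mul(981, -214)), Pow(-12268, -1))) = Add(Mul(-52525, Rational(1, 30892)), Mul(Add(387, Mul(9, 45796), -209934), Rational(-1, 12268))) = Add(Rational(-52525, 30892), Mul(Add(387, 412164, -209934), Rational(-1, 12268))) = Add(Rational(-52525, 30892), Mul(202617, Rational(-1, 12268))) = Add(Rational(-52525, 30892), Rational(-202617, 12268)) = Rational(-862952633, 47372882) ≈ -18.216)
Mul(L, A) = Mul(-29, Rational(-862952633, 47372882)) = Rational(25025626357, 47372882)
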